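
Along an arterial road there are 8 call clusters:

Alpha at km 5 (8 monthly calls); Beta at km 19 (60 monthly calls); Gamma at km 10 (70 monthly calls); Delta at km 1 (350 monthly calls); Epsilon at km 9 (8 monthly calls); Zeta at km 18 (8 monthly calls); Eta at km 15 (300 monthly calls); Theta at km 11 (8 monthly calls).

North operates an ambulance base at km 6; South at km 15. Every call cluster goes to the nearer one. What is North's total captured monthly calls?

The indifferent point is the midpoint (6+15)/2 = 10.5; call clusters left of it (closer to North at 6) go to North, those right go to South.
  Delta at 1 (w=350) → North
  Alpha at 5 (w=8) → North
  Epsilon at 9 (w=8) → North
  Gamma at 10 (w=70) → North
  Theta at 11 (w=8) → South
  Eta at 15 (w=300) → South
  Zeta at 18 (w=8) → South
  Beta at 19 (w=60) → South
North captures 436; South captures 376.

436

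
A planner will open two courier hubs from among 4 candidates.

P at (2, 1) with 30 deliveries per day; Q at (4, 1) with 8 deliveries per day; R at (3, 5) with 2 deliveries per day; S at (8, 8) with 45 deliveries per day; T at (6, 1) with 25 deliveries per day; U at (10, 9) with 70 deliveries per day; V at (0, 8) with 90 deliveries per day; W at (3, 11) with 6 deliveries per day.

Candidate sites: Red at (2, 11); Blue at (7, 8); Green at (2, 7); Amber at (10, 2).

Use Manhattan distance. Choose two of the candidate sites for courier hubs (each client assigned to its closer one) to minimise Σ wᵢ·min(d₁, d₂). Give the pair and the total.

{Blue, Green}, total 1075

Evaluate every pair (each demand assigned to the nearer of the two):
  {Blue, Green}: total = 1075
  {Red, Blue}: total = 1375
  {Blue, Amber}: total = 1462
  {Green, Amber}: total = 1472
  {Red, Amber}: total = 1771
  {Red, Green}: total = 1791
Best pair: {Blue, Green} with total 1075.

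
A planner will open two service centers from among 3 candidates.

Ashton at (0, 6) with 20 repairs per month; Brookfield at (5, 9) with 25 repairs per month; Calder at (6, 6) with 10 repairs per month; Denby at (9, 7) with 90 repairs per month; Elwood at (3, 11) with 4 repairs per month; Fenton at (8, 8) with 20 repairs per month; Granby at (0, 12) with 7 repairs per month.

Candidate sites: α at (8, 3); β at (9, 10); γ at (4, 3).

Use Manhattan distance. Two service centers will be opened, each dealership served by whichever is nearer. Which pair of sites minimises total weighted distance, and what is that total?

Evaluate every pair (each demand assigned to the nearer of the two):
  {β, γ}: total = 750
  {α, β}: total = 830
  {α, γ}: total = 1042
Best pair: {β, γ} with total 750.

{β, γ}, total 750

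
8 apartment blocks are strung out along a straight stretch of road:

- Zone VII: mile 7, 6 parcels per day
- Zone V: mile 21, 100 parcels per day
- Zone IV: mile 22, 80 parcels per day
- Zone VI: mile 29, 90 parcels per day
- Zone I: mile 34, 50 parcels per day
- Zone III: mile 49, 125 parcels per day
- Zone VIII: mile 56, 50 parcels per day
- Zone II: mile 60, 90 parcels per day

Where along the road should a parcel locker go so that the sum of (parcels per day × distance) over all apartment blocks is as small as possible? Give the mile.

For a sum of weighted absolute distances on a line, the optimum is the weighted median (not the mean). Total weight W = 591; half-weight = 295.5.
Sort by position and accumulate weight:
  mile 7 (Zone VII, w=6) → cum 6
  mile 21 (Zone V, w=100) → cum 106
  mile 22 (Zone IV, w=80) → cum 186
  mile 29 (Zone VI, w=90) → cum 276
  mile 34 (Zone I, w=50) → cum 326  ≥ 295.5 → median here
  mile 49 (Zone III, w=125) → cum 451
  mile 56 (Zone VIII, w=50) → cum 501
  mile 60 (Zone II, w=90) → cum 591
Optimal location: mile 34.

x = 34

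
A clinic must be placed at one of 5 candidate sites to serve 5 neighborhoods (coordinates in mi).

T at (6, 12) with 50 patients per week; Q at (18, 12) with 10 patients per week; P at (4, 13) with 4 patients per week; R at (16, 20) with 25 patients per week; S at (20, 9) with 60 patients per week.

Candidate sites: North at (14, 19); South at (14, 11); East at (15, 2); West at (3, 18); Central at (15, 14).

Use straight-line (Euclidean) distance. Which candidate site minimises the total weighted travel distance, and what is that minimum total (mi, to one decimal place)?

Total weighted distance at each candidate:
  North (14, 19): total = 1414.4
  South (14, 11): total = 1095.1
  East (15, 2): total = 1806.1
  West (3, 18): total = 2000.3
  Central (15, 14): total = 1117.5
Minimum is at South with total 1095.1 mi.

South, total 1095.1 mi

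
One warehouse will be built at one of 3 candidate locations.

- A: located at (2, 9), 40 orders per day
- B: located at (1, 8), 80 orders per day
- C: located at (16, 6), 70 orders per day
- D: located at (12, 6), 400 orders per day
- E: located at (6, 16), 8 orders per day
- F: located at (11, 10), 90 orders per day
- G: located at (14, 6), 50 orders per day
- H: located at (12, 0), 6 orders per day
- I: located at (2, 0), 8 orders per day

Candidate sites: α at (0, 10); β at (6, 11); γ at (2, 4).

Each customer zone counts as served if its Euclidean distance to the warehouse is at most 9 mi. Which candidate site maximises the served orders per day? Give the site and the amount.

Coverage radius r = 9 mi; a point is covered iff (Δx)²+(Δy)² ≤ 9² = 81.
  α (0, 10): covers {A, B, E} → 128
  β (6, 11): covers {A, B, D, E, F} → 618
  γ (2, 4): covers {A, B, I} → 128
Maximum coverage at β: 618 orders per day.

β, covering 618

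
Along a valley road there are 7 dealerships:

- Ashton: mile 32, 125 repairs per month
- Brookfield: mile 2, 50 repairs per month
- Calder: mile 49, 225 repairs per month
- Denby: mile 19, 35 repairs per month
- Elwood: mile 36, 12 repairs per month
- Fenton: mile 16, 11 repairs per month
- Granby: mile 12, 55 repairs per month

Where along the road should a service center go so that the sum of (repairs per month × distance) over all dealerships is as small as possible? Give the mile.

x = 32

For a sum of weighted absolute distances on a line, the optimum is the weighted median (not the mean). Total weight W = 513; half-weight = 256.5.
Sort by position and accumulate weight:
  mile 2 (Brookfield, w=50) → cum 50
  mile 12 (Granby, w=55) → cum 105
  mile 16 (Fenton, w=11) → cum 116
  mile 19 (Denby, w=35) → cum 151
  mile 32 (Ashton, w=125) → cum 276  ≥ 256.5 → median here
  mile 36 (Elwood, w=12) → cum 288
  mile 49 (Calder, w=225) → cum 513
Optimal location: mile 32.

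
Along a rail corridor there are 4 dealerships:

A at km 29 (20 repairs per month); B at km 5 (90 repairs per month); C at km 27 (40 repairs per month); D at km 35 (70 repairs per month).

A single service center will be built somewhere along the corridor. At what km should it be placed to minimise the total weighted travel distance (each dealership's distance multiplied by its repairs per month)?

For a sum of weighted absolute distances on a line, the optimum is the weighted median (not the mean). Total weight W = 220; half-weight = 110.
Sort by position and accumulate weight:
  km 5 (B, w=90) → cum 90
  km 27 (C, w=40) → cum 130  ≥ 110 → median here
  km 29 (A, w=20) → cum 150
  km 35 (D, w=70) → cum 220
Optimal location: km 27.

x = 27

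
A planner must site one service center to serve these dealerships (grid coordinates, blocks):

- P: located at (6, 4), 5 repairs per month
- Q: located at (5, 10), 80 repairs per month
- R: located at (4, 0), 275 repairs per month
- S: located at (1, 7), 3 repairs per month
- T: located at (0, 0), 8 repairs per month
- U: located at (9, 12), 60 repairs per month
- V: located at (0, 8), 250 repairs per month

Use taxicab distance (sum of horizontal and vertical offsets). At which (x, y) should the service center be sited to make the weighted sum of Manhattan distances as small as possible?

Manhattan distance separates: Σwᵢ(|x−xᵢ|+|y−yᵢ|) = Σwᵢ|x−xᵢ| + Σwᵢ|y−yᵢ|, so x and y are optimised independently as 1-D weighted medians.
Total weight W = 681; half = 340.5.
x-coordinate, sorted with cumulative weight:
  x=0 (T, w=8) cum 8
  x=0 (V, w=250) cum 258
  x=1 (S, w=3) cum 261
  x=4 (R, w=275) cum 536  ← median
  x=5 (Q, w=80) cum 616
  x=6 (P, w=5) cum 621
  x=9 (U, w=60) cum 681
⇒ x* = 4
y-coordinate, sorted with cumulative weight:
  y=0 (R, w=275) cum 275
  y=0 (T, w=8) cum 283
  y=4 (P, w=5) cum 288
  y=7 (S, w=3) cum 291
  y=8 (V, w=250) cum 541  ← median
  y=10 (Q, w=80) cum 621
  y=12 (U, w=60) cum 681
⇒ y* = 8

(4, 8)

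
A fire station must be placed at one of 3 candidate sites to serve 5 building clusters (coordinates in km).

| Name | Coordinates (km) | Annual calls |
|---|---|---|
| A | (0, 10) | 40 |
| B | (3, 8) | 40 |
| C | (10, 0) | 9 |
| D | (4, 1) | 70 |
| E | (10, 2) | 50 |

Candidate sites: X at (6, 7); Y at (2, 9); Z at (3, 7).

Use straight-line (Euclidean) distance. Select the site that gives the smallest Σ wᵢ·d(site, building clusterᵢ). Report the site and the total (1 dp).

Total weighted distance at each candidate:
  X (6, 7): total = 1230.3
  Y (2, 9): total = 1363.1
  Z (3, 7): total = 1154.7
Minimum is at Z with total 1154.7 km.

Z, total 1154.7 km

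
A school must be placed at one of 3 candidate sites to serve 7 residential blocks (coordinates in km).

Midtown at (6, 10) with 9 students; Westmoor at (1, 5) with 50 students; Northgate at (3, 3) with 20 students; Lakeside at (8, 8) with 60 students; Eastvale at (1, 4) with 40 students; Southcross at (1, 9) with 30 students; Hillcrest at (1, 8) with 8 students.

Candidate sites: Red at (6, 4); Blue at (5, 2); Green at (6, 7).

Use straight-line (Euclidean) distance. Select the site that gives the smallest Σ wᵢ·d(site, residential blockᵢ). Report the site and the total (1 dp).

Green, total 966.0 km

Total weighted distance at each candidate:
  Red (6, 4): total = 1103.9
  Blue (5, 2): total = 1248.2
  Green (6, 7): total = 966.0
Minimum is at Green with total 966.0 km.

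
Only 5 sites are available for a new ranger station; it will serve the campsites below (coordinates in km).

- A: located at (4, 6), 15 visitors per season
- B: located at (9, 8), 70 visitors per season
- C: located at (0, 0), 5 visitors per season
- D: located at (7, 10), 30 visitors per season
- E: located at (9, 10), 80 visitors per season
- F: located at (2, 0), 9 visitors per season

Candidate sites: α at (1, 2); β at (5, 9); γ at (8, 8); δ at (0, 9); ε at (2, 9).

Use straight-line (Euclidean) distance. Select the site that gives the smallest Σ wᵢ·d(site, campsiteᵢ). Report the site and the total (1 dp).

γ, total 529.6 km

Total weighted distance at each candidate:
  α (1, 2): total = 2011.4
  β (5, 9): total = 869.8
  γ (8, 8): total = 529.6
  δ (0, 9): total = 1773.4
  ε (2, 9): total = 1394.8
Minimum is at γ with total 529.6 km.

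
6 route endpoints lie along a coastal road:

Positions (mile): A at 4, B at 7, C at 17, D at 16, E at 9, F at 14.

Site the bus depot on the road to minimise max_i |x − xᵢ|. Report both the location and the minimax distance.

location 10.5, max distance 6.5

The 1-center on a line is the midpoint of the two extreme points: leftmost at 4, rightmost at 17.
Optimal location = (4 + 17)/2 = 10.5; maximum distance = (17 − 4)/2 = 6.5.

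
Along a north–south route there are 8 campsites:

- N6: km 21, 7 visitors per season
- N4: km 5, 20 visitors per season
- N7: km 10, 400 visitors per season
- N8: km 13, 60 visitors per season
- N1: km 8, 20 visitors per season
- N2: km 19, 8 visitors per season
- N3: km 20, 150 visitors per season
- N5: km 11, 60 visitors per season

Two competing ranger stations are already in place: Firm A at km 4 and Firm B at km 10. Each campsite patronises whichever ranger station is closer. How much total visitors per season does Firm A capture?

The indifferent point is the midpoint (4+10)/2 = 7; campsites left of it (closer to Firm A at 4) go to Firm A, those right go to Firm B.
  N4 at 5 (w=20) → Firm A
  N1 at 8 (w=20) → Firm B
  N7 at 10 (w=400) → Firm B
  N5 at 11 (w=60) → Firm B
  N8 at 13 (w=60) → Firm B
  N2 at 19 (w=8) → Firm B
  N3 at 20 (w=150) → Firm B
  N6 at 21 (w=7) → Firm B
Firm A captures 20; Firm B captures 705.

20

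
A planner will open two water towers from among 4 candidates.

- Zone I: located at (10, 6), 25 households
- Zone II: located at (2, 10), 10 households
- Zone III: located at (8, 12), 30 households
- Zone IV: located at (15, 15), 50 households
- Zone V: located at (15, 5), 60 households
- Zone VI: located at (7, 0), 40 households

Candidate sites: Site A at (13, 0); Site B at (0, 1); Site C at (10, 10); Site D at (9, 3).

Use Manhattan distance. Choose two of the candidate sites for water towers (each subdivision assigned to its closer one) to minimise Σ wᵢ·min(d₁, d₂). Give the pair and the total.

Evaluate every pair (each demand assigned to the nearer of the two):
  {Site A, Site C}: total = 1460
  {Site C, Site D}: total = 1480
  {Site B, Site C}: total = 1720
  {Site A, Site D}: total = 2010
  {Site B, Site D}: total = 2090
  {Site A, Site B}: total = 2355
Best pair: {Site A, Site C} with total 1460.

{Site A, Site C}, total 1460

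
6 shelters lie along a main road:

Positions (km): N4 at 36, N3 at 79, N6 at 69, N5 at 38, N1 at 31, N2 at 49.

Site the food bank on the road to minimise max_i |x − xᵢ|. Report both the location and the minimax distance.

The 1-center on a line is the midpoint of the two extreme points: leftmost at 31, rightmost at 79.
Optimal location = (31 + 79)/2 = 55; maximum distance = (79 − 31)/2 = 24.

location 55, max distance 24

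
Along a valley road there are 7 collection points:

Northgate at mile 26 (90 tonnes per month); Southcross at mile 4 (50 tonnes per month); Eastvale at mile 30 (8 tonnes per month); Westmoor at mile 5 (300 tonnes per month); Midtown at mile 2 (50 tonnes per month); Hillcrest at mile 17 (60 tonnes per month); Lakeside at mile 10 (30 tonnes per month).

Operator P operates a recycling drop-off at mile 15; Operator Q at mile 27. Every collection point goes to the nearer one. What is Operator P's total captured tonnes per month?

The indifferent point is the midpoint (15+27)/2 = 21; collection points left of it (closer to Operator P at 15) go to Operator P, those right go to Operator Q.
  Midtown at 2 (w=50) → Operator P
  Southcross at 4 (w=50) → Operator P
  Westmoor at 5 (w=300) → Operator P
  Lakeside at 10 (w=30) → Operator P
  Hillcrest at 17 (w=60) → Operator P
  Northgate at 26 (w=90) → Operator Q
  Eastvale at 30 (w=8) → Operator Q
Operator P captures 490; Operator Q captures 98.

490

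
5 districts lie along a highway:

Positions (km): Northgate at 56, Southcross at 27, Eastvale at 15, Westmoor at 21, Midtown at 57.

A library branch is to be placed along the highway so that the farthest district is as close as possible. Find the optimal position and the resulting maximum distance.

location 36, max distance 21

The 1-center on a line is the midpoint of the two extreme points: leftmost at 15, rightmost at 57.
Optimal location = (15 + 57)/2 = 36; maximum distance = (57 − 15)/2 = 21.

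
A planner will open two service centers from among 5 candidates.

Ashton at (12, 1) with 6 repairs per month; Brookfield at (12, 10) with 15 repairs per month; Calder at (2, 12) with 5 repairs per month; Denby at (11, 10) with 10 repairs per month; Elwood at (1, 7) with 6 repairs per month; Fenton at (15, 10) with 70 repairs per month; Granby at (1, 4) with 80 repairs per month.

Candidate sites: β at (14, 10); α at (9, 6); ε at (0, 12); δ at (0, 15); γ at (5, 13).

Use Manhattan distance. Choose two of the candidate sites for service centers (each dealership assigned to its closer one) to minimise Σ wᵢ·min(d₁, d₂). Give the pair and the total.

{β, ε}, total 962

Evaluate every pair (each demand assigned to the nearer of the two):
  {β, ε}: total = 962
  {β, α}: total = 1097
  {β, δ}: total = 1235
  {β, γ}: total = 1316
  {α, ε}: total = 1679
  {α, γ}: total = 1787
  {α, δ}: total = 1792
  {ε, γ}: total = 2030
  {δ, γ}: total = 2298
  {ε, δ}: total = 2434
Best pair: {β, ε} with total 962.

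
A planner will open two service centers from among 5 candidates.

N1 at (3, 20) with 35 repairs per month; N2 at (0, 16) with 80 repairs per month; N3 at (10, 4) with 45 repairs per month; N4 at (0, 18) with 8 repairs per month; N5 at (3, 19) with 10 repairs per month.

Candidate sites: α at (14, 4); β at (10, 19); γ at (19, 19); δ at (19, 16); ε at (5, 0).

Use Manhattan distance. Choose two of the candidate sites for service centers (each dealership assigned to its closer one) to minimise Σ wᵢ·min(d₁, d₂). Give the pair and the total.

Evaluate every pair (each demand assigned to the nearer of the two):
  {α, β}: total = 1658
  {β, ε}: total = 1883
  {β, γ}: total = 2153
  {β, δ}: total = 2153
  {α, δ}: total = 2758
  {α, γ}: total = 2855
  {δ, ε}: total = 2983
  {γ, ε}: total = 3000
  {α, ε}: total = 3024
  {γ, δ}: total = 3380
Best pair: {α, β} with total 1658.

{α, β}, total 1658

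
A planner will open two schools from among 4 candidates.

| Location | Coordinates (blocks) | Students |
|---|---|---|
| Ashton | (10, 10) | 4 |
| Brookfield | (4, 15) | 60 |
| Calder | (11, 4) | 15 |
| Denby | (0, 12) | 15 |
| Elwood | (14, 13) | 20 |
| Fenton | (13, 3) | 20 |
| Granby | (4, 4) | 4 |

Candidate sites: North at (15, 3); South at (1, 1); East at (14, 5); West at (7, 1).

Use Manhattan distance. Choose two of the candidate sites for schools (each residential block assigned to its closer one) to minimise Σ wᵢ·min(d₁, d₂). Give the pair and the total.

Evaluate every pair (each demand assigned to the nearer of the two):
  {South, East}: total = 1540
  {North, South}: total = 1607
  {East, West}: total = 1630
  {North, West}: total = 1697
  {North, East}: total = 1855
  {South, West}: total = 1917
Best pair: {South, East} with total 1540.

{South, East}, total 1540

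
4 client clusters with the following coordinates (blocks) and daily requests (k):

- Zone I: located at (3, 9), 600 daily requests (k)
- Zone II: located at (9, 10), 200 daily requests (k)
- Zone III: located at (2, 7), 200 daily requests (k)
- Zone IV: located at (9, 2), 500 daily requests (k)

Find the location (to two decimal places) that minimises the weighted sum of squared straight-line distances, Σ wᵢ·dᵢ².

The minimiser of Σwᵢ‖p−pᵢ‖² is the weighted centroid p* = (Σwᵢpᵢ)/(Σwᵢ).
Σwᵢ = 1500.
Σwᵢxᵢ = 600·3 + 200·9 + 200·2 + 500·9 = 8500.
Σwᵢyᵢ = 600·9 + 200·10 + 200·7 + 500·2 = 9800.
x* = 8500/1500 = 5.67, y* = 9800/1500 = 6.53.

(5.67, 6.53)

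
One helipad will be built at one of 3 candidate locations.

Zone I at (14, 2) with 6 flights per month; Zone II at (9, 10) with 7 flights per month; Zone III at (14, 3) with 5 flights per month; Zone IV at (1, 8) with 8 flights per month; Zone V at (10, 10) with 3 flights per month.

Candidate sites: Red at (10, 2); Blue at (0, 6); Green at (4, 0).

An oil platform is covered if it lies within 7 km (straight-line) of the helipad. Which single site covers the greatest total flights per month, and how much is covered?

Coverage radius r = 7 km; a point is covered iff (Δx)²+(Δy)² ≤ 7² = 49.
  Red (10, 2): covers {Zone I, Zone III} → 11
  Blue (0, 6): covers {Zone IV} → 8
  Green (4, 0): covers {none} → 0
Maximum coverage at Red: 11 flights per month.

Red, covering 11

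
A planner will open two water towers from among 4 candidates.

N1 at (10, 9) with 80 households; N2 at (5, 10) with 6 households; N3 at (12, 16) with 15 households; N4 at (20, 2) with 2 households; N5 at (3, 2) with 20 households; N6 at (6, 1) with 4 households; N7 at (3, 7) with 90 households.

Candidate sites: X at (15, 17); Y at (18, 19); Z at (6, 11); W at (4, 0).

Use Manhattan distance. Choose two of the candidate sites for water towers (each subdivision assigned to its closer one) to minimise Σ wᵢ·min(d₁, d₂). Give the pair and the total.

{Z, W}, total 1395

Evaluate every pair (each demand assigned to the nearer of the two):
  {Z, W}: total = 1395
  {X, Z}: total = 1502
  {Y, Z}: total = 1575
  {X, W}: total = 1994
  {Y, W}: total = 2229
  {X, Y}: total = 3860
Best pair: {Z, W} with total 1395.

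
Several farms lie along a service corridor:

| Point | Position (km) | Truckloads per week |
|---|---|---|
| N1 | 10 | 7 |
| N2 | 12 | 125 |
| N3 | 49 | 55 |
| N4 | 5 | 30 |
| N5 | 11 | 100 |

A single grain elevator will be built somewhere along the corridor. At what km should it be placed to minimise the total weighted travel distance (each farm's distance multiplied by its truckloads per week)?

x = 12

For a sum of weighted absolute distances on a line, the optimum is the weighted median (not the mean). Total weight W = 317; half-weight = 158.5.
Sort by position and accumulate weight:
  km 5 (N4, w=30) → cum 30
  km 10 (N1, w=7) → cum 37
  km 11 (N5, w=100) → cum 137
  km 12 (N2, w=125) → cum 262  ≥ 158.5 → median here
  km 49 (N3, w=55) → cum 317
Optimal location: km 12.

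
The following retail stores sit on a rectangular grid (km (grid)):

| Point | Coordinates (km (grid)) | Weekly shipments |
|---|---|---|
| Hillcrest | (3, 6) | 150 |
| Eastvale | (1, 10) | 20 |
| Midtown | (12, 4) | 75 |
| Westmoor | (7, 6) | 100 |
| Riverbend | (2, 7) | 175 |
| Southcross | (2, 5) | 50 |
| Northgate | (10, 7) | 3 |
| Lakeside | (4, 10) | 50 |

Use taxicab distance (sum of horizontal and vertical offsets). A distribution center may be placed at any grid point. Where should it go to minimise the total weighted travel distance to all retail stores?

Manhattan distance separates: Σwᵢ(|x−xᵢ|+|y−yᵢ|) = Σwᵢ|x−xᵢ| + Σwᵢ|y−yᵢ|, so x and y are optimised independently as 1-D weighted medians.
Total weight W = 623; half = 311.5.
x-coordinate, sorted with cumulative weight:
  x=1 (Eastvale, w=20) cum 20
  x=2 (Riverbend, w=175) cum 195
  x=2 (Southcross, w=50) cum 245
  x=3 (Hillcrest, w=150) cum 395  ← median
  x=4 (Lakeside, w=50) cum 445
  x=7 (Westmoor, w=100) cum 545
  x=10 (Northgate, w=3) cum 548
  x=12 (Midtown, w=75) cum 623
⇒ x* = 3
y-coordinate, sorted with cumulative weight:
  y=4 (Midtown, w=75) cum 75
  y=5 (Southcross, w=50) cum 125
  y=6 (Hillcrest, w=150) cum 275
  y=6 (Westmoor, w=100) cum 375  ← median
  y=7 (Riverbend, w=175) cum 550
  y=7 (Northgate, w=3) cum 553
  y=10 (Eastvale, w=20) cum 573
  y=10 (Lakeside, w=50) cum 623
⇒ y* = 6

(3, 6)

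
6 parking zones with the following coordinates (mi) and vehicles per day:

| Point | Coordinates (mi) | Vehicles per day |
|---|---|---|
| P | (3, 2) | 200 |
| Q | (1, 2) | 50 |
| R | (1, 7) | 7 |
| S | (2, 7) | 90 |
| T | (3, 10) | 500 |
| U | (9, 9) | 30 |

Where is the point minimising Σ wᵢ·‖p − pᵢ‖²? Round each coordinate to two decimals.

(2.97, 7.35)

The minimiser of Σwᵢ‖p−pᵢ‖² is the weighted centroid p* = (Σwᵢpᵢ)/(Σwᵢ).
Σwᵢ = 877.
Σwᵢxᵢ = 200·3 + 50·1 + 7·1 + 90·2 + 500·3 + 30·9 = 2607.
Σwᵢyᵢ = 200·2 + 50·2 + 7·7 + 90·7 + 500·10 + 30·9 = 6449.
x* = 2607/877 = 2.97, y* = 6449/877 = 7.35.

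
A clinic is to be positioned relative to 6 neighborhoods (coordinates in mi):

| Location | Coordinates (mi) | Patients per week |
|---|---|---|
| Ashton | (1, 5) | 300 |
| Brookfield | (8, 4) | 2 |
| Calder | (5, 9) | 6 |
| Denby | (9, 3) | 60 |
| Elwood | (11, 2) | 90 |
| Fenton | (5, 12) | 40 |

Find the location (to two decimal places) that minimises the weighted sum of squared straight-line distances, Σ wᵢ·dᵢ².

The minimiser of Σwᵢ‖p−pᵢ‖² is the weighted centroid p* = (Σwᵢpᵢ)/(Σwᵢ).
Σwᵢ = 498.
Σwᵢxᵢ = 300·1 + 2·8 + 6·5 + 60·9 + 90·11 + 40·5 = 2076.
Σwᵢyᵢ = 300·5 + 2·4 + 6·9 + 60·3 + 90·2 + 40·12 = 2402.
x* = 2076/498 = 4.17, y* = 2402/498 = 4.82.

(4.17, 4.82)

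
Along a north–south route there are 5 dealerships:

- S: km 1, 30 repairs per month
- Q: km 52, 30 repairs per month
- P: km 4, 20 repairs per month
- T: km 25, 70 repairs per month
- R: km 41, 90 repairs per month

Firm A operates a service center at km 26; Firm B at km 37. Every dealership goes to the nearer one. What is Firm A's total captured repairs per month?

The indifferent point is the midpoint (26+37)/2 = 31.5; dealerships left of it (closer to Firm A at 26) go to Firm A, those right go to Firm B.
  S at 1 (w=30) → Firm A
  P at 4 (w=20) → Firm A
  T at 25 (w=70) → Firm A
  R at 41 (w=90) → Firm B
  Q at 52 (w=30) → Firm B
Firm A captures 120; Firm B captures 120.

120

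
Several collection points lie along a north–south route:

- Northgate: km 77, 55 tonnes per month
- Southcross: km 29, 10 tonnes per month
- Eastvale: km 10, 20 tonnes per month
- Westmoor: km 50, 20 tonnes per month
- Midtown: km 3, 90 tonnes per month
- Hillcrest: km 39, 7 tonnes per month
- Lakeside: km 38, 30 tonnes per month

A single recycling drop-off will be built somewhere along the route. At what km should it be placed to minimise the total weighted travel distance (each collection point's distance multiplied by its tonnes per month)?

For a sum of weighted absolute distances on a line, the optimum is the weighted median (not the mean). Total weight W = 232; half-weight = 116.
Sort by position and accumulate weight:
  km 3 (Midtown, w=90) → cum 90
  km 10 (Eastvale, w=20) → cum 110
  km 29 (Southcross, w=10) → cum 120  ≥ 116 → median here
  km 38 (Lakeside, w=30) → cum 150
  km 39 (Hillcrest, w=7) → cum 157
  km 50 (Westmoor, w=20) → cum 177
  km 77 (Northgate, w=55) → cum 232
Optimal location: km 29.

x = 29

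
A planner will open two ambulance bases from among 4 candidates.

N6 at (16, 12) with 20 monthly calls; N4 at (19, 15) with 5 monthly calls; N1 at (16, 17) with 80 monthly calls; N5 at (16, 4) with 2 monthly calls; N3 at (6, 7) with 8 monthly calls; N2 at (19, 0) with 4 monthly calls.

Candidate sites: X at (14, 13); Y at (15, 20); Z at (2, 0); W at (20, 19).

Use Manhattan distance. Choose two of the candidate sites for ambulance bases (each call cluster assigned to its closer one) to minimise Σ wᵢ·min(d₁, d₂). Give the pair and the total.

Evaluate every pair (each demand assigned to the nearer of the two):
  {X, Y}: total = 621
  {Y, Z}: total = 735
  {X, Z}: total = 753
  {X, W}: total = 771
  {Y, W}: total = 815
  {Z, W}: total = 917
Best pair: {X, Y} with total 621.

{X, Y}, total 621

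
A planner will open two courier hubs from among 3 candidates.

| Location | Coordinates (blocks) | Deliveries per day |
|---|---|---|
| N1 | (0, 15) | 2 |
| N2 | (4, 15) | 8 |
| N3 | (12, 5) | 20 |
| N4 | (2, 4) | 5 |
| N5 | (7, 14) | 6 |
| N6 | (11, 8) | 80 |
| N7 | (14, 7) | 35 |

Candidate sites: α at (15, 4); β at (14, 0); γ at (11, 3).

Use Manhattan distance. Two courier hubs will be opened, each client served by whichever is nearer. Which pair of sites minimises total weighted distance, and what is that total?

{α, γ}, total 938

Evaluate every pair (each demand assigned to the nearer of the two):
  {α, γ}: total = 938
  {β, γ}: total = 1043
  {α, β}: total = 1261
Best pair: {α, γ} with total 938.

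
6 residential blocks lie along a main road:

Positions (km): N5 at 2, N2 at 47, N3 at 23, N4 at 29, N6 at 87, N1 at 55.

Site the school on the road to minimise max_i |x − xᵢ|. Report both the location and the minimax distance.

location 44.5, max distance 42.5

The 1-center on a line is the midpoint of the two extreme points: leftmost at 2, rightmost at 87.
Optimal location = (2 + 87)/2 = 44.5; maximum distance = (87 − 2)/2 = 42.5.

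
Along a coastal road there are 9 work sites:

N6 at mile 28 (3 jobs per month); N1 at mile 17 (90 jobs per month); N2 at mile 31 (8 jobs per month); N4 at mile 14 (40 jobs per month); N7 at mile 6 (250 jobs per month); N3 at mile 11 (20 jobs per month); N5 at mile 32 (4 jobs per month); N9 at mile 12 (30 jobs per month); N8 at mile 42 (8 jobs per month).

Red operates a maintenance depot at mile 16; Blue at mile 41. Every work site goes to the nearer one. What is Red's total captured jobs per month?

433

The indifferent point is the midpoint (16+41)/2 = 28.5; work sites left of it (closer to Red at 16) go to Red, those right go to Blue.
  N7 at 6 (w=250) → Red
  N3 at 11 (w=20) → Red
  N9 at 12 (w=30) → Red
  N4 at 14 (w=40) → Red
  N1 at 17 (w=90) → Red
  N6 at 28 (w=3) → Red
  N2 at 31 (w=8) → Blue
  N5 at 32 (w=4) → Blue
  N8 at 42 (w=8) → Blue
Red captures 433; Blue captures 20.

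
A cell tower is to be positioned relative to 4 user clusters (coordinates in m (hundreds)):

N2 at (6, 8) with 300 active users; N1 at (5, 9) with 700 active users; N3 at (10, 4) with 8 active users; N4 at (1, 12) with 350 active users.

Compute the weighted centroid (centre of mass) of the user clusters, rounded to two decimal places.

The minimiser of Σwᵢ‖p−pᵢ‖² is the weighted centroid p* = (Σwᵢpᵢ)/(Σwᵢ).
Σwᵢ = 1358.
Σwᵢxᵢ = 300·6 + 700·5 + 8·10 + 350·1 = 5730.
Σwᵢyᵢ = 300·8 + 700·9 + 8·4 + 350·12 = 12932.
x* = 5730/1358 = 4.22, y* = 12932/1358 = 9.52.

(4.22, 9.52)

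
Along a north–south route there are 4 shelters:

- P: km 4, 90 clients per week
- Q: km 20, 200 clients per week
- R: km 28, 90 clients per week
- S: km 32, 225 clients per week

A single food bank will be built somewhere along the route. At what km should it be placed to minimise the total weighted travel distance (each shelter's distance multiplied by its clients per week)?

For a sum of weighted absolute distances on a line, the optimum is the weighted median (not the mean). Total weight W = 605; half-weight = 302.5.
Sort by position and accumulate weight:
  km 4 (P, w=90) → cum 90
  km 20 (Q, w=200) → cum 290
  km 28 (R, w=90) → cum 380  ≥ 302.5 → median here
  km 32 (S, w=225) → cum 605
Optimal location: km 28.

x = 28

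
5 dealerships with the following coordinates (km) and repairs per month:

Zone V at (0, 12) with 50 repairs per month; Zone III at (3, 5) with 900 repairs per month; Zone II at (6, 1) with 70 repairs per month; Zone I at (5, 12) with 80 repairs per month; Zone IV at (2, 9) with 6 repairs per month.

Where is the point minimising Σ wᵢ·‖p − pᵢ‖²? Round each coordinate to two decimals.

The minimiser of Σwᵢ‖p−pᵢ‖² is the weighted centroid p* = (Σwᵢpᵢ)/(Σwᵢ).
Σwᵢ = 1106.
Σwᵢxᵢ = 50·0 + 900·3 + 70·6 + 80·5 + 6·2 = 3532.
Σwᵢyᵢ = 50·12 + 900·5 + 70·1 + 80·12 + 6·9 = 6184.
x* = 3532/1106 = 3.19, y* = 6184/1106 = 5.59.

(3.19, 5.59)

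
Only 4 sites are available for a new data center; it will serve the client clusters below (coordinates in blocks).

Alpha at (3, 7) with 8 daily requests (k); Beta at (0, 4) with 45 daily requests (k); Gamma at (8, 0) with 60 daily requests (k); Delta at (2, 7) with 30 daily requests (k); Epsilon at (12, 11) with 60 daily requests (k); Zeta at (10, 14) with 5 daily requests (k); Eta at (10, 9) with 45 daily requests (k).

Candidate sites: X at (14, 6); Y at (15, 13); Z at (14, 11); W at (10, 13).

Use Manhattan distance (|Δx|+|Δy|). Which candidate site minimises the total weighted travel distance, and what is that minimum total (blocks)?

Total weighted distance at each candidate:
  X (14, 6): total = 2721
  Y (15, 13): total = 3729
  Z (14, 11): total = 2990
  W (10, 13): total = 2704
Minimum is at W with total 2704 blocks.

W, total 2704 blocks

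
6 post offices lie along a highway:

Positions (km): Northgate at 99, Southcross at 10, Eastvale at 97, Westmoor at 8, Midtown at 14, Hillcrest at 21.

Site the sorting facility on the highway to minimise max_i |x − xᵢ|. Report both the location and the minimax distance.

The 1-center on a line is the midpoint of the two extreme points: leftmost at 8, rightmost at 99.
Optimal location = (8 + 99)/2 = 53.5; maximum distance = (99 − 8)/2 = 45.5.

location 53.5, max distance 45.5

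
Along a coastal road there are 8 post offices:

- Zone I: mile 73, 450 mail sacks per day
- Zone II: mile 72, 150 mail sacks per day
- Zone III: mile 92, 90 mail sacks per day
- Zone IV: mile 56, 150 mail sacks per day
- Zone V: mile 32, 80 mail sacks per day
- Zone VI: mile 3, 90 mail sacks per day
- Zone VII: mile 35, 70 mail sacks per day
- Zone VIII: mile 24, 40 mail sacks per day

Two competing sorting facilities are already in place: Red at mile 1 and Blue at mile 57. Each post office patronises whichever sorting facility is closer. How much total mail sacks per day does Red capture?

130

The indifferent point is the midpoint (1+57)/2 = 29; post offices left of it (closer to Red at 1) go to Red, those right go to Blue.
  Zone VI at 3 (w=90) → Red
  Zone VIII at 24 (w=40) → Red
  Zone V at 32 (w=80) → Blue
  Zone VII at 35 (w=70) → Blue
  Zone IV at 56 (w=150) → Blue
  Zone II at 72 (w=150) → Blue
  Zone I at 73 (w=450) → Blue
  Zone III at 92 (w=90) → Blue
Red captures 130; Blue captures 990.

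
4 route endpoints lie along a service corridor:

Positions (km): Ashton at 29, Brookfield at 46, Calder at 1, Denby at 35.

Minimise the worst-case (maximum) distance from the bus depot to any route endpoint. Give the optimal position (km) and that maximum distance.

The 1-center on a line is the midpoint of the two extreme points: leftmost at 1, rightmost at 46.
Optimal location = (1 + 46)/2 = 23.5; maximum distance = (46 − 1)/2 = 22.5.

location 23.5, max distance 22.5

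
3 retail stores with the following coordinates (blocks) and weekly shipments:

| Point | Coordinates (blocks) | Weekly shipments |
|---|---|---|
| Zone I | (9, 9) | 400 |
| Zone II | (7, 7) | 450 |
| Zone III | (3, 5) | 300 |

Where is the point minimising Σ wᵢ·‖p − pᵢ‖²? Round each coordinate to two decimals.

The minimiser of Σwᵢ‖p−pᵢ‖² is the weighted centroid p* = (Σwᵢpᵢ)/(Σwᵢ).
Σwᵢ = 1150.
Σwᵢxᵢ = 400·9 + 450·7 + 300·3 = 7650.
Σwᵢyᵢ = 400·9 + 450·7 + 300·5 = 8250.
x* = 7650/1150 = 6.65, y* = 8250/1150 = 7.17.

(6.65, 7.17)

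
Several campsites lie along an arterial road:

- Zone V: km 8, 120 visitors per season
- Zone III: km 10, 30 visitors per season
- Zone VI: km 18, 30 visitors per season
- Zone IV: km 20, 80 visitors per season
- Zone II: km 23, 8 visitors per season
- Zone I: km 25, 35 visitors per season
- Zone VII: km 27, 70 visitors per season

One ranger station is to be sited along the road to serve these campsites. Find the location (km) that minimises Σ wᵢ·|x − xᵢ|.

For a sum of weighted absolute distances on a line, the optimum is the weighted median (not the mean). Total weight W = 373; half-weight = 186.5.
Sort by position and accumulate weight:
  km 8 (Zone V, w=120) → cum 120
  km 10 (Zone III, w=30) → cum 150
  km 18 (Zone VI, w=30) → cum 180
  km 20 (Zone IV, w=80) → cum 260  ≥ 186.5 → median here
  km 23 (Zone II, w=8) → cum 268
  km 25 (Zone I, w=35) → cum 303
  km 27 (Zone VII, w=70) → cum 373
Optimal location: km 20.

x = 20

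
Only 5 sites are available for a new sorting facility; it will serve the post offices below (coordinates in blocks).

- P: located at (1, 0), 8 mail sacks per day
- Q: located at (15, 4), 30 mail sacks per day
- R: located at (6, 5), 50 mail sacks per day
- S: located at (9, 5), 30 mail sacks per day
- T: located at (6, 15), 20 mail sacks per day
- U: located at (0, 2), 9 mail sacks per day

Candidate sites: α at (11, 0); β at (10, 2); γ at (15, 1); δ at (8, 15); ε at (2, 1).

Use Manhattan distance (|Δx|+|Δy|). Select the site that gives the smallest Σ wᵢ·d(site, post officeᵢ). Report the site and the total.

Total weighted distance at each candidate:
  α (11, 0): total = 1547
  β (10, 2): total = 1198
  γ (15, 1): total = 1764
  δ (8, 15): total = 1875
  ε (2, 1): total = 1613
Minimum is at β with total 1198 blocks.

β, total 1198 blocks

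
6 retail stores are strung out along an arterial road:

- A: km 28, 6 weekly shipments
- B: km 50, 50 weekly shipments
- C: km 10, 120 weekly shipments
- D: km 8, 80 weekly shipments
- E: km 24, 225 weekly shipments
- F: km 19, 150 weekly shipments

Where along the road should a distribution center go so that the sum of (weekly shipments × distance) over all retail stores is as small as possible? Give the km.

x = 19

For a sum of weighted absolute distances on a line, the optimum is the weighted median (not the mean). Total weight W = 631; half-weight = 315.5.
Sort by position and accumulate weight:
  km 8 (D, w=80) → cum 80
  km 10 (C, w=120) → cum 200
  km 19 (F, w=150) → cum 350  ≥ 315.5 → median here
  km 24 (E, w=225) → cum 575
  km 28 (A, w=6) → cum 581
  km 50 (B, w=50) → cum 631
Optimal location: km 19.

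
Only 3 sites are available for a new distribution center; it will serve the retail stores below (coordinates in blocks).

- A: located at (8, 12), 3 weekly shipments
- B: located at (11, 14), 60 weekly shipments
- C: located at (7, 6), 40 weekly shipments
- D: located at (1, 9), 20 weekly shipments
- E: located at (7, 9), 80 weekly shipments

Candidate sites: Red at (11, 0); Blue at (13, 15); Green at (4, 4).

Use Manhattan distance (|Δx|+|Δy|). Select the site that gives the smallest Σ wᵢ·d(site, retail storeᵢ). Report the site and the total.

Green, total 2056 blocks

Total weighted distance at each candidate:
  Red (11, 0): total = 2705
  Blue (13, 15): total = 2124
  Green (4, 4): total = 2056
Minimum is at Green with total 2056 blocks.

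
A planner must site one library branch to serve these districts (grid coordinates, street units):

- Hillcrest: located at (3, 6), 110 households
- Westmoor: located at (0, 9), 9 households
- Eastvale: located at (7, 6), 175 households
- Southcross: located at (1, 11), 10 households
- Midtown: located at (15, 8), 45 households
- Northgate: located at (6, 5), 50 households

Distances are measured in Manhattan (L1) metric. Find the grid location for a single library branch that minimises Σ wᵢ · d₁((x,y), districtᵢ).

(7, 6)

Manhattan distance separates: Σwᵢ(|x−xᵢ|+|y−yᵢ|) = Σwᵢ|x−xᵢ| + Σwᵢ|y−yᵢ|, so x and y are optimised independently as 1-D weighted medians.
Total weight W = 399; half = 199.5.
x-coordinate, sorted with cumulative weight:
  x=0 (Westmoor, w=9) cum 9
  x=1 (Southcross, w=10) cum 19
  x=3 (Hillcrest, w=110) cum 129
  x=6 (Northgate, w=50) cum 179
  x=7 (Eastvale, w=175) cum 354  ← median
  x=15 (Midtown, w=45) cum 399
⇒ x* = 7
y-coordinate, sorted with cumulative weight:
  y=5 (Northgate, w=50) cum 50
  y=6 (Hillcrest, w=110) cum 160
  y=6 (Eastvale, w=175) cum 335  ← median
  y=8 (Midtown, w=45) cum 380
  y=9 (Westmoor, w=9) cum 389
  y=11 (Southcross, w=10) cum 399
⇒ y* = 6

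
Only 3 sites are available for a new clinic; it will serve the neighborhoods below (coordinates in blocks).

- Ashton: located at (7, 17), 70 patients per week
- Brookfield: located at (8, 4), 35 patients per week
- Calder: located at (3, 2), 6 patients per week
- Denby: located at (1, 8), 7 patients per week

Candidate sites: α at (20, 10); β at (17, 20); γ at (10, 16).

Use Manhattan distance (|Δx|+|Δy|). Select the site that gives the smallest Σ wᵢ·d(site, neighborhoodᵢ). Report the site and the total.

Total weighted distance at each candidate:
  α (20, 10): total = 2327
  β (17, 20): total = 2173
  γ (10, 16): total = 1015
Minimum is at γ with total 1015 blocks.

γ, total 1015 blocks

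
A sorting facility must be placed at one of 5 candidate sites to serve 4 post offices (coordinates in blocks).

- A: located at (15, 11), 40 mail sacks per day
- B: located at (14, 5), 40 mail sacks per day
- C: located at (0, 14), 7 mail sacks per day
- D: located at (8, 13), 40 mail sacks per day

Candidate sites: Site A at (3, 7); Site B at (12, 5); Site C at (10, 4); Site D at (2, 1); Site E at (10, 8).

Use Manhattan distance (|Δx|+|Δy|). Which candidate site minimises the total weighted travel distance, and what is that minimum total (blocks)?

Site E, total 992 blocks

Total weighted distance at each candidate:
  Site A (3, 7): total = 1670
  Site B (12, 5): total = 1067
  Site C (10, 4): total = 1260
  Site D (2, 1): total = 2385
  Site E (10, 8): total = 992
Minimum is at Site E with total 992 blocks.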